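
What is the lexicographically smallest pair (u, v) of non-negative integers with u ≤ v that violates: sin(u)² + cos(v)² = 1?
(u, v) = (0, 1)

Substituting (0, 1) into the claim:
LHS = sin(0)² + cos(1)² = cos(1)² ≈ 0.2919
RHS = 1

Since LHS ≠ RHS, this pair disproves the claim, and no lexicographically smaller pair (u ≤ v, non-negative integers) does.

For instance (0, 5) is also a counterexample (LHS = cos(5)² ≈ 0.08046, RHS = 1), but it's lexicographically larger.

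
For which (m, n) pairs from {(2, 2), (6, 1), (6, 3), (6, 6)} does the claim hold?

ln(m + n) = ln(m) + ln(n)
Testing each pair:
(2, 2): LHS = ln(4) ≈ 1.386, RHS = 2·ln(2) ≈ 1.386 → holds
(6, 1): LHS = ln(7) ≈ 1.946, RHS = ln(6) ≈ 1.792 → fails
(6, 3): LHS = ln(9) ≈ 2.197, RHS = ln(3) + ln(6) ≈ 2.89 → fails
(6, 6): LHS = ln(12) ≈ 2.485, RHS = 2·ln(6) ≈ 3.584 → fails

1 of 4 pairs satisfies the claim.

Answer: (2, 2)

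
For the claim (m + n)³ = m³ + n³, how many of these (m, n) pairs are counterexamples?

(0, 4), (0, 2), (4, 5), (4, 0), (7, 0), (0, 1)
1

Testing each pair:
(0, 4): LHS = 64, RHS = 64 → satisfies claim
(0, 2): LHS = 8, RHS = 8 → satisfies claim
(4, 5): LHS = 729, RHS = 189 → counterexample
(4, 0): LHS = 64, RHS = 64 → satisfies claim
(7, 0): LHS = 343, RHS = 343 → satisfies claim
(0, 1): LHS = 1, RHS = 1 → satisfies claim

That makes 1 counterexample.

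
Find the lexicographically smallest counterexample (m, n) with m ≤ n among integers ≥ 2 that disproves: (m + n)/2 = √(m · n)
At (2, 2): both sides equal 2, so it holds there.

Substituting (2, 3) into the claim:
LHS = (2 + 3)/2 = 5/2
RHS = √(2 · 3) = √(6) ≈ 2.449

Since LHS ≠ RHS, this pair disproves the claim, and no lexicographically smaller pair (m ≤ n, integers ≥ 2) does.

For instance (2, 5) is also a counterexample (LHS = 7/2, RHS = √(10) ≈ 3.162), but it's lexicographically larger.

Answer: (m, n) = (2, 3)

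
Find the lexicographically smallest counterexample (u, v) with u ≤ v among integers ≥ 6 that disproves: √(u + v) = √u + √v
Substituting (6, 6) into the claim:
LHS = √(6 + 6) = 2·√(3) ≈ 3.464
RHS = √6 + √6 = 2·√(6) ≈ 4.899

Since LHS ≠ RHS, this pair disproves the claim, and no lexicographically smaller pair (u ≤ v, integers ≥ 6) does.

For instance (13, 13) is also a counterexample (LHS = √(26) ≈ 5.099, RHS = 2·√(13) ≈ 7.211), but it's lexicographically larger.

Answer: (u, v) = (6, 6)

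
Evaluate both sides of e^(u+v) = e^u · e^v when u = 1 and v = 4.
LHS = e^(1+4) = e^5 ≈ 148.4
RHS = e^1 · e^4 = e^5 ≈ 148.4

LHS = RHS: the two sides agree.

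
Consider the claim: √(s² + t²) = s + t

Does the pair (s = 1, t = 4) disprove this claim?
Yes

Substituting s = 1, t = 4:
LHS = √(1² + 4²) = √(17) ≈ 4.123
RHS = 1 + 4 = 5

Since LHS ≠ RHS, this pair disproves the claim.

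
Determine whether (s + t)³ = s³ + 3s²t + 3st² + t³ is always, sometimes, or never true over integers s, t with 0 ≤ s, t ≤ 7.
The identity holds for every pair in the range. For instance at (s, t) = (5, 0): both sides equal 125.

Answer: Always true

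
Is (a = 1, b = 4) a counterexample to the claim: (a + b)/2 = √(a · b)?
Yes

Substituting a = 1, b = 4:
LHS = (1 + 4)/2 = 5/2
RHS = √(1 · 4) = 2

Since LHS ≠ RHS, this pair disproves the claim.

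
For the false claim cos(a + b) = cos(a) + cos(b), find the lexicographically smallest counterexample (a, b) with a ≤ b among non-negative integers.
Substituting (0, 0) into the claim:
LHS = cos(0 + 0) = 1
RHS = cos(0) + cos(0) = 2

Since LHS ≠ RHS, this pair disproves the claim, and no lexicographically smaller pair (a ≤ b, non-negative integers) does.

For instance (5, 7) is also a counterexample (LHS = cos(12) ≈ 0.8439, RHS = cos(5) + cos(7) ≈ 1.038), but it's lexicographically larger.

Answer: (a, b) = (0, 0)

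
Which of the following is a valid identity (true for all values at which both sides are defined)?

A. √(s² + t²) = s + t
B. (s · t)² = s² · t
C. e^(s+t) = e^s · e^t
A: fails at (3, 3) — LHS = 3·√(2) ≈ 4.243, RHS = 6.
B: fails at (3, 3) — LHS = 81, RHS = 27.
C: holds — e.g. at (2, 2), both sides equal e^4 ≈ 54.6.

Answer: C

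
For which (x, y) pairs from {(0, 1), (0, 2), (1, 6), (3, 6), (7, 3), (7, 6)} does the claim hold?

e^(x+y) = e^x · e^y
Testing each pair:
(0, 1): LHS = e ≈ 2.718, RHS = e ≈ 2.718 → holds
(0, 2): LHS = e^2 ≈ 7.389, RHS = e^2 ≈ 7.389 → holds
(1, 6): LHS = e^7 ≈ 1097, RHS = e^7 ≈ 1097 → holds
(3, 6): LHS = e^9 ≈ 8103, RHS = e^9 ≈ 8103 → holds
(7, 3): LHS = e^10 ≈ 22026.5, RHS = e^10 ≈ 22026.5 → holds
(7, 6): LHS = e^13 ≈ 442413.4, RHS = e^13 ≈ 442413.4 → holds

Every pair satisfies the claim.

Answer: All pairs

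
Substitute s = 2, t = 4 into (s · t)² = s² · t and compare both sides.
LHS = (2 · 4)² = 64
RHS = 2² · 4 = 16

LHS ≠ RHS, so the equation does not hold here.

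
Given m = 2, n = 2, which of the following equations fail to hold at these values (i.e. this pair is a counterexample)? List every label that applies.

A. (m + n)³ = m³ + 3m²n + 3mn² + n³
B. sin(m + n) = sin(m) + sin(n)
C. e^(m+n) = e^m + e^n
Evaluating each claim at the given values:
A. LHS = 64, RHS = 64 → holds here (LHS = RHS)
B. LHS = sin(4) ≈ -0.7568, RHS = 2·sin(2) ≈ 1.819 → fails here (LHS ≠ RHS)
C. LHS = e^4 ≈ 54.6, RHS = 2·e^2 ≈ 14.78 → fails here (LHS ≠ RHS)

Answer: B, C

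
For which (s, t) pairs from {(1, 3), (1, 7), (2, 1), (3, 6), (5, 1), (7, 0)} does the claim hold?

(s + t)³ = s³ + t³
(7, 0)

Testing each pair:
(1, 3): LHS = 64, RHS = 28 → fails
(1, 7): LHS = 512, RHS = 344 → fails
(2, 1): LHS = 27, RHS = 9 → fails
(3, 6): LHS = 729, RHS = 243 → fails
(5, 1): LHS = 216, RHS = 126 → fails
(7, 0): LHS = 343, RHS = 343 → holds

1 of 6 pairs satisfies the claim.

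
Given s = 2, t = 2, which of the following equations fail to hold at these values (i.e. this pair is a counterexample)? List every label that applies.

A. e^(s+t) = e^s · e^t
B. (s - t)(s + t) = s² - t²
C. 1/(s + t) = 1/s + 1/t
Evaluating each claim at the given values:
A. LHS = e^4 ≈ 54.6, RHS = e^4 ≈ 54.6 → holds here (LHS = RHS)
B. LHS = 0, RHS = 0 → holds here (LHS = RHS)
C. LHS = 1/4, RHS = 1 → fails here (LHS ≠ RHS)

Answer: C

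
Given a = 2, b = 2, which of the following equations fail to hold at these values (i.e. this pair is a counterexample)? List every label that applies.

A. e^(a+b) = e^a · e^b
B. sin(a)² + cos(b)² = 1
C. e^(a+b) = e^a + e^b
C

Evaluating each claim at the given values:
A. LHS = e^4 ≈ 54.6, RHS = e^4 ≈ 54.6 → holds here (LHS = RHS)
B. LHS = cos(2)² + sin(2)² = 1, RHS = 1 → holds here (LHS = RHS)
C. LHS = e^4 ≈ 54.6, RHS = 2·e^2 ≈ 14.78 → fails here (LHS ≠ RHS)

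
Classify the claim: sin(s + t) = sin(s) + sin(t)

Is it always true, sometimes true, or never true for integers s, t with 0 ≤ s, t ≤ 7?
Sometimes true

It holds at (s, t) = (7, 0) (both sides equal sin(7) ≈ 0.657), but fails at (s, t) = (4, 5) (LHS = sin(9) ≈ 0.4121, RHS = sin(5) + sin(4) ≈ -1.716).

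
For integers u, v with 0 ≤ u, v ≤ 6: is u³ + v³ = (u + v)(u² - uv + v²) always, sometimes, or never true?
The identity holds for every pair in the range. For instance at (u, v) = (3, 5): both sides equal 152.

Answer: Always true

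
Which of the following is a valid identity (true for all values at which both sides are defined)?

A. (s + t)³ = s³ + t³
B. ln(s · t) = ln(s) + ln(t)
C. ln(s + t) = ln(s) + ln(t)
B

A: fails at (1, 4) — LHS = 125, RHS = 65.
B: holds — e.g. at (2, 7), both sides equal ln(14) ≈ 2.639.
C: fails at (3, 3) — LHS = ln(6) ≈ 1.792, RHS = 2·ln(3) ≈ 2.197.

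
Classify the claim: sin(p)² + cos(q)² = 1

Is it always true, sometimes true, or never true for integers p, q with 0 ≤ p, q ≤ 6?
Sometimes true

It holds at (p, q) = (2, 2) (both sides equal 1), but fails at (p, q) = (4, 6) (LHS = sin(4)² + cos(6)² ≈ 1.495, RHS = 1).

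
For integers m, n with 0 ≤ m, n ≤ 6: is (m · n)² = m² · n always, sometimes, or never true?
It holds at (m, n) = (6, 0) (both sides equal 0), but fails at (m, n) = (5, 2) (LHS = 100, RHS = 50).

Answer: Sometimes true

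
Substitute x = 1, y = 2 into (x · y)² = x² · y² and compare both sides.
LHS = (1 · 2)² = 4
RHS = 1² · 2² = 4

LHS = RHS: the two sides agree.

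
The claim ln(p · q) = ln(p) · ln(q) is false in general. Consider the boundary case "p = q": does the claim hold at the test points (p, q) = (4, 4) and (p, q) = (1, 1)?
At (4, 4): LHS = ln(16) ≈ 2.773 ≠ RHS = ln(4)² ≈ 1.922
At (1, 1): LHS = 0, RHS = 0 → equal

Answer: Only at (1, 1)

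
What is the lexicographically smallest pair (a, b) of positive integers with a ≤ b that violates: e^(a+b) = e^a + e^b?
Substituting (1, 1) into the claim:
LHS = e^(1+1) = e^2 ≈ 7.389
RHS = e^1 + e^1 = 2·e ≈ 5.437

Since LHS ≠ RHS, this pair disproves the claim, and no lexicographically smaller pair (a ≤ b, positive integers) does.

For instance (3, 7) is also a counterexample (LHS = e^10 ≈ 22026.5, RHS = e^3 + e^7 ≈ 1117), but it's lexicographically larger.

Answer: (a, b) = (1, 1)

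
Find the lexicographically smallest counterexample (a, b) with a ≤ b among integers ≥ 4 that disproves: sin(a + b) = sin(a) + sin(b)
Substituting (4, 4) into the claim:
LHS = sin(4 + 4) = sin(8) ≈ 0.9894
RHS = sin(4) + sin(4) = 2·sin(4) ≈ -1.514

Since LHS ≠ RHS, this pair disproves the claim, and no lexicographically smaller pair (a ≤ b, integers ≥ 4) does.

For instance (8, 10) is also a counterexample (LHS = sin(18) ≈ -0.751, RHS = sin(10) + sin(8) ≈ 0.4453), but it's lexicographically larger.

Answer: (a, b) = (4, 4)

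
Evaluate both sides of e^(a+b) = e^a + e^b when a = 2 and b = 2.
LHS = e^(2+2) = e^4 ≈ 54.6
RHS = e^2 + e^2 = 2·e^2 ≈ 14.78

LHS ≠ RHS (they differ by about 39.82), so the equation does not hold here.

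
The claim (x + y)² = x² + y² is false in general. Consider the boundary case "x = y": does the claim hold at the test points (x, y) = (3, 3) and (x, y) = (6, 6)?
No, fails at both test points

At (3, 3): LHS = 36 ≠ RHS = 18
At (6, 6): LHS = 144 ≠ RHS = 72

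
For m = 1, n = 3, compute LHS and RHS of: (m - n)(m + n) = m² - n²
LHS = (1 - 3)(1 + 3) = -8
RHS = 1² - 3² = -8

LHS = RHS: the two sides agree.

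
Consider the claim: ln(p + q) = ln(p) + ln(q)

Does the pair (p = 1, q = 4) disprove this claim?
Yes

Substituting p = 1, q = 4:
LHS = ln(1 + 4) = ln(5) ≈ 1.609
RHS = ln(1) + ln(4) = ln(4) ≈ 1.386

Since LHS ≠ RHS, this pair disproves the claim.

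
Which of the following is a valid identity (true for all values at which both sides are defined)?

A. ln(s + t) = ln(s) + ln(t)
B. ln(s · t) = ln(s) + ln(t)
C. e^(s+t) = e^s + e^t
A: fails at (1, 3) — LHS = ln(4) ≈ 1.386, RHS = ln(3) ≈ 1.099.
B: holds — e.g. at (3, 5), both sides equal ln(15) ≈ 2.708.
C: fails at (3, 5) — LHS = e^8 ≈ 2981, RHS = e^3 + e^5 ≈ 168.5.

Answer: B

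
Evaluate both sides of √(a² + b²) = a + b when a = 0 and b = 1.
LHS = √(0² + 1²) = 1
RHS = 0 + 1 = 1

LHS = RHS: the two sides agree.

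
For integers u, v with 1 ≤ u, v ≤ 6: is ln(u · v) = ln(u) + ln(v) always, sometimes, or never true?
The identity holds for every pair in the range. For instance at (u, v) = (4, 3): both sides equal ln(12) ≈ 2.485.

Answer: Always true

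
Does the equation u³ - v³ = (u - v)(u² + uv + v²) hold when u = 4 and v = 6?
Holds

Substituting u = 4, v = 6:

LHS = 4³ - 6³ = -152
RHS = (4 - 6)(4² + 4·6 + 6²) = -152

LHS = RHS, so the equation holds at this point.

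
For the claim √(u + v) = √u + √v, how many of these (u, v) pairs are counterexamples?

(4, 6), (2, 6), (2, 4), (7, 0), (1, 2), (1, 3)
Testing each pair:
(4, 6): LHS = √(10) ≈ 3.162, RHS = 2 + √(6) ≈ 4.449 → counterexample
(2, 6): LHS = 2·√(2) ≈ 2.828, RHS = √(2) + √(6) ≈ 3.864 → counterexample
(2, 4): LHS = √(6) ≈ 2.449, RHS = √(2) + 2 ≈ 3.414 → counterexample
(7, 0): LHS = √(7) ≈ 2.646, RHS = √(7) ≈ 2.646 → satisfies claim
(1, 2): LHS = √(3) ≈ 1.732, RHS = 1 + √(2) ≈ 2.414 → counterexample
(1, 3): LHS = 2, RHS = 1 + √(3) ≈ 2.732 → counterexample

That makes 5 counterexamples.

Answer: 5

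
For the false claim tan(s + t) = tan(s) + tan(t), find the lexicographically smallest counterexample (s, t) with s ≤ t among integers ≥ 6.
Substituting (6, 6) into the claim:
LHS = tan(6 + 6) = tan(12) ≈ -0.6359
RHS = tan(6) + tan(6) = 2·tan(6) ≈ -0.582

Since LHS ≠ RHS, this pair disproves the claim, and no lexicographically smaller pair (s ≤ t, integers ≥ 6) does.

For instance (6, 10) is also a counterexample (LHS = tan(16) ≈ 0.3006, RHS = tan(6) + tan(10) ≈ 0.3574), but it's lexicographically larger.

Answer: (s, t) = (6, 6)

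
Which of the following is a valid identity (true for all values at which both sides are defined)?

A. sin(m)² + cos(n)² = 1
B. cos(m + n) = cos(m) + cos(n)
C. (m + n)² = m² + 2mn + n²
C

A: fails at (2, 7) — LHS = cos(7)² + sin(2)² ≈ 1.395, RHS = 1.
B: fails at (4, 6) — LHS = cos(10) ≈ -0.8391, RHS = cos(4) + cos(6) ≈ 0.3065.
C: holds — e.g. at (1, 4), both sides equal 25.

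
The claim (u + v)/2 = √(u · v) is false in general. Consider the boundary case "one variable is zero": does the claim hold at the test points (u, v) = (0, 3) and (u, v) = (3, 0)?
No, fails at both test points

At (0, 3): LHS = 3/2 ≠ RHS = 0
At (3, 0): LHS = 3/2 ≠ RHS = 0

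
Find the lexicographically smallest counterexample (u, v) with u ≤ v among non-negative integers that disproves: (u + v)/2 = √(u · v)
At (0, 0): both sides equal 0, so it holds there.

Substituting (0, 1) into the claim:
LHS = (0 + 1)/2 = 1/2
RHS = √(0 · 1) = 0

Since LHS ≠ RHS, this pair disproves the claim, and no lexicographically smaller pair (u ≤ v, non-negative integers) does.

For instance (0, 5) is also a counterexample (LHS = 5/2, RHS = 0), but it's lexicographically larger.

Answer: (u, v) = (0, 1)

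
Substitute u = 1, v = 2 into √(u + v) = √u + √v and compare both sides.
LHS = √(1 + 2) = √(3) ≈ 1.732
RHS = √1 + √2 = 1 + √(2) ≈ 2.414

LHS ≠ RHS (they differ by about 0.6822), so the equation does not hold here.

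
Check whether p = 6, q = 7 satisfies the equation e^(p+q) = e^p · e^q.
Holds

Substituting p = 6, q = 7:

LHS = e^(6+7) = e^13 ≈ 442413.4
RHS = e^6 · e^7 = e^13 ≈ 442413.4

LHS = RHS, so the equation holds at this point.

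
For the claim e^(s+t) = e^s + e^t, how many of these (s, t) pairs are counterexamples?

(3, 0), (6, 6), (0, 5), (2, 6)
4

Testing each pair:
(3, 0): LHS = e^3 ≈ 20.09, RHS = 1 + e^3 ≈ 21.09 → counterexample
(6, 6): LHS = e^12 ≈ 162754.8, RHS = 2·e^6 ≈ 806.9 → counterexample
(0, 5): LHS = e^5 ≈ 148.4, RHS = 1 + e^5 ≈ 149.4 → counterexample
(2, 6): LHS = e^8 ≈ 2981, RHS = e^2 + e^6 ≈ 410.8 → counterexample

That makes 4 counterexamples.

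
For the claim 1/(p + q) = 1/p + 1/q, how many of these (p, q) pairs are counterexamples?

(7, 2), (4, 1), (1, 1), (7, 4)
Testing each pair:
(7, 2): LHS = 1/9, RHS = 9/14 → counterexample
(4, 1): LHS = 1/5, RHS = 5/4 → counterexample
(1, 1): LHS = 1/2, RHS = 2 → counterexample
(7, 4): LHS = 1/11, RHS = 11/28 → counterexample

That makes 4 counterexamples.

Answer: 4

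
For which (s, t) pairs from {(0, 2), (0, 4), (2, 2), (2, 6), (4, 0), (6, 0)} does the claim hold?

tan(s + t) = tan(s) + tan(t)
(0, 2), (0, 4), (4, 0), (6, 0)

Testing each pair:
(0, 2): LHS = tan(2) ≈ -2.185, RHS = tan(2) ≈ -2.185 → holds
(0, 4): LHS = tan(4) ≈ 1.158, RHS = tan(4) ≈ 1.158 → holds
(2, 2): LHS = tan(4) ≈ 1.158, RHS = 2·tan(2) ≈ -4.37 → fails
(2, 6): LHS = tan(8) ≈ -6.8, RHS = tan(2) + tan(6) ≈ -2.476 → fails
(4, 0): LHS = tan(4) ≈ 1.158, RHS = tan(4) ≈ 1.158 → holds
(6, 0): LHS = tan(6) ≈ -0.291, RHS = tan(6) ≈ -0.291 → holds

4 of 6 pairs satisfy the claim.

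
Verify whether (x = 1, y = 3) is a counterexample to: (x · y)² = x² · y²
No

Substituting x = 1, y = 3:
LHS = (1 · 3)² = 9
RHS = 1² · 3² = 9

The sides agree, so this pair does not disprove the claim.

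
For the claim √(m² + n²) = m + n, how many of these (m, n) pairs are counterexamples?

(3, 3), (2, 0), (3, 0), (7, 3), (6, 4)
3

Testing each pair:
(3, 3): LHS = 3·√(2) ≈ 4.243, RHS = 6 → counterexample
(2, 0): LHS = 2, RHS = 2 → satisfies claim
(3, 0): LHS = 3, RHS = 3 → satisfies claim
(7, 3): LHS = √(58) ≈ 7.616, RHS = 10 → counterexample
(6, 4): LHS = 2·√(13) ≈ 7.211, RHS = 10 → counterexample

That makes 3 counterexamples.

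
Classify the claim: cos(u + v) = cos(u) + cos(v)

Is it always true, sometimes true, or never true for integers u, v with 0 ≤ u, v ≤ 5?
Never true

The claim fails for every pair in the range. For instance at (u, v) = (5, 1): LHS = cos(6) ≈ 0.9602, RHS = cos(5) + cos(1) ≈ 0.824.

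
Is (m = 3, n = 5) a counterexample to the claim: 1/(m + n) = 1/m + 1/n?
Substituting m = 3, n = 5:
LHS = 1/(3 + 5) = 1/8
RHS = 1/3 + 1/5 = 8/15

Since LHS ≠ RHS, this pair disproves the claim.

Answer: Yes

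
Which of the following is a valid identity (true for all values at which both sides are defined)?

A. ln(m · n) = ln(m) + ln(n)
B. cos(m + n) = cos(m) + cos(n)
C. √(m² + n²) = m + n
A: holds — e.g. at (6, 7), both sides equal ln(42) ≈ 3.738.
B: fails at (4, 5) — LHS = cos(9) ≈ -0.9111, RHS = cos(4) + cos(5) ≈ -0.37.
C: fails at (3, 3) — LHS = 3·√(2) ≈ 4.243, RHS = 6.

Answer: A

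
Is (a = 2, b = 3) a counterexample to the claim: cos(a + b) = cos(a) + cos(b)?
Substituting a = 2, b = 3:
LHS = cos(2 + 3) = cos(5) ≈ 0.2837
RHS = cos(2) + cos(3) ≈ -1.406

Since LHS ≠ RHS, this pair disproves the claim.

Answer: Yes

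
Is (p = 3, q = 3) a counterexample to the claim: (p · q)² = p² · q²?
Substituting p = 3, q = 3:
LHS = (3 · 3)² = 81
RHS = 3² · 3² = 81

The sides agree, so this pair does not disprove the claim.

Answer: No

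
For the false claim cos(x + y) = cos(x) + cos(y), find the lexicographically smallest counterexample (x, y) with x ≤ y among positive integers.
(x, y) = (1, 1)

Substituting (1, 1) into the claim:
LHS = cos(1 + 1) = cos(2) ≈ -0.4161
RHS = cos(1) + cos(1) = 2·cos(1) ≈ 1.081

Since LHS ≠ RHS, this pair disproves the claim, and no lexicographically smaller pair (x ≤ y, positive integers) does.

For instance (3, 6) is also a counterexample (LHS = cos(9) ≈ -0.9111, RHS = cos(3) + cos(6) ≈ -0.02982), but it's lexicographically larger.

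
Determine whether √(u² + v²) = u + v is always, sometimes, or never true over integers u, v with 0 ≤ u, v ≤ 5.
Sometimes true

It holds at (u, v) = (0, 0) (both sides equal 0), but fails at (u, v) = (5, 1) (LHS = √(26) ≈ 5.099, RHS = 6).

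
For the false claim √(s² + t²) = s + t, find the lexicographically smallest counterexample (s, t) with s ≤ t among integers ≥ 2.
Substituting (2, 2) into the claim:
LHS = √(2² + 2²) = 2·√(2) ≈ 2.828
RHS = 2 + 2 = 4

Since LHS ≠ RHS, this pair disproves the claim, and no lexicographically smaller pair (s ≤ t, integers ≥ 2) does.

For instance (6, 8) is also a counterexample (LHS = 10, RHS = 14), but it's lexicographically larger.

Answer: (s, t) = (2, 2)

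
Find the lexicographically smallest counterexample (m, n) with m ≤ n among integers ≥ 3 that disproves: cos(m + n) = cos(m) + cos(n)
(m, n) = (3, 3)

Substituting (3, 3) into the claim:
LHS = cos(3 + 3) = cos(6) ≈ 0.9602
RHS = cos(3) + cos(3) = 2·cos(3) ≈ -1.98

Since LHS ≠ RHS, this pair disproves the claim, and no lexicographically smaller pair (m ≤ n, integers ≥ 3) does.

For instance (3, 10) is also a counterexample (LHS = cos(13) ≈ 0.9074, RHS = cos(3) + cos(10) ≈ -1.829), but it's lexicographically larger.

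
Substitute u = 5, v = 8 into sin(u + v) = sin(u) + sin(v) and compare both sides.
LHS = sin(5 + 8) = sin(13) ≈ 0.4202
RHS = sin(5) + sin(8) ≈ 0.03043

LHS ≠ RHS (they differ by about 0.3897), so the equation does not hold here.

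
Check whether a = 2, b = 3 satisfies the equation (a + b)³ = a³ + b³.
Fails

Substituting a = 2, b = 3:

LHS = (2 + 3)³ = 125
RHS = 2³ + 3³ = 35

LHS ≠ RHS, so the equation does not hold at this point.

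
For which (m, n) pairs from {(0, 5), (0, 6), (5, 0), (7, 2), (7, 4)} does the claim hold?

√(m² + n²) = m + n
Testing each pair:
(0, 5): LHS = 5, RHS = 5 → holds
(0, 6): LHS = 6, RHS = 6 → holds
(5, 0): LHS = 5, RHS = 5 → holds
(7, 2): LHS = √(53) ≈ 7.28, RHS = 9 → fails
(7, 4): LHS = √(65) ≈ 8.062, RHS = 11 → fails

3 of 5 pairs satisfy the claim.

Answer: (0, 5), (0, 6), (5, 0)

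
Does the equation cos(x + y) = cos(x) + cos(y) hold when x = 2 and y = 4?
Substituting x = 2, y = 4:

LHS = cos(2 + 4) = cos(6) ≈ 0.9602
RHS = cos(2) + cos(4) ≈ -1.07

LHS ≠ RHS, so the equation does not hold at this point.

Answer: Fails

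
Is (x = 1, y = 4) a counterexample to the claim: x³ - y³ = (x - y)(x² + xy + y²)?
Substituting x = 1, y = 4:
LHS = 1³ - 4³ = -63
RHS = (1 - 4)(1² + 1·4 + 4²) = -63

The sides agree, so this pair does not disprove the claim.

Answer: No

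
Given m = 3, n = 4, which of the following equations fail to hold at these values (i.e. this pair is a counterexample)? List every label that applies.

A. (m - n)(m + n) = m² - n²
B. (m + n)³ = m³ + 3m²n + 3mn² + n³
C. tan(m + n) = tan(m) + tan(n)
Evaluating each claim at the given values:
A. LHS = -7, RHS = -7 → holds here (LHS = RHS)
B. LHS = 343, RHS = 343 → holds here (LHS = RHS)
C. LHS = tan(7) ≈ 0.8714, RHS = tan(3) + tan(4) ≈ 1.015 → fails here (LHS ≠ RHS)

Answer: C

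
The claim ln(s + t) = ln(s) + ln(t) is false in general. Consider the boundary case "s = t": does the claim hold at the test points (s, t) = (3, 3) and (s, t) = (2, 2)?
At (3, 3): LHS = ln(6) ≈ 1.792 ≠ RHS = 2·ln(3) ≈ 2.197
At (2, 2): LHS = ln(4) ≈ 1.386, RHS = 2·ln(2) ≈ 1.386 → equal

Answer: Only at (2, 2)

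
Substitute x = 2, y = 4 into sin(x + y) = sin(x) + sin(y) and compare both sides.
LHS = sin(2 + 4) = sin(6) ≈ -0.2794
RHS = sin(2) + sin(4) ≈ 0.1525

LHS ≠ RHS (they differ by about 0.4319), so the equation does not hold here.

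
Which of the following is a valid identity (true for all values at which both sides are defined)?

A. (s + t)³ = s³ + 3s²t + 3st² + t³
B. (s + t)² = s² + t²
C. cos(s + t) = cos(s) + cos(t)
A: holds — e.g. at (1, 4), both sides equal 125.
B: fails at (2, 2) — LHS = 16, RHS = 8.
C: fails at (3, 7) — LHS = cos(10) ≈ -0.8391, RHS = cos(3) + cos(7) ≈ -0.2361.

Answer: A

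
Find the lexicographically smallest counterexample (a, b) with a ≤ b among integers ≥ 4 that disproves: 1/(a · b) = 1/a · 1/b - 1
(a, b) = (4, 4)

Substituting (4, 4) into the claim:
LHS = 1/(4 · 4) = 1/16
RHS = 1/4 · 1/4 - 1 = -15/16

Since LHS ≠ RHS, this pair disproves the claim, and no lexicographically smaller pair (a ≤ b, integers ≥ 4) does.

For instance (6, 7) is also a counterexample (LHS = 1/42, RHS = -41/42), but it's lexicographically larger.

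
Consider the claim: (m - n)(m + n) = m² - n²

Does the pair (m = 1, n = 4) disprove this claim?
No

Substituting m = 1, n = 4:
LHS = (1 - 4)(1 + 4) = -15
RHS = 1² - 4² = -15

The sides agree, so this pair does not disprove the claim.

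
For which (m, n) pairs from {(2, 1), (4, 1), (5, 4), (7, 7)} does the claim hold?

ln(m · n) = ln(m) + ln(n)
Testing each pair:
(2, 1): LHS = ln(2) ≈ 0.6931, RHS = ln(2) ≈ 0.6931 → holds
(4, 1): LHS = ln(4) ≈ 1.386, RHS = ln(4) ≈ 1.386 → holds
(5, 4): LHS = ln(20) ≈ 2.996, RHS = ln(4) + ln(5) ≈ 2.996 → holds
(7, 7): LHS = ln(49) ≈ 3.892, RHS = 2·ln(7) ≈ 3.892 → holds

Every pair satisfies the claim.

Answer: All pairs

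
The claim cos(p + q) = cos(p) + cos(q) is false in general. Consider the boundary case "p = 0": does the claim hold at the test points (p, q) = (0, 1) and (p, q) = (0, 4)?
No, fails at both test points

At (0, 1): LHS = cos(1) ≈ 0.5403 ≠ RHS = cos(1) + 1 ≈ 1.54
At (0, 4): LHS = cos(4) ≈ -0.6536 ≠ RHS = cos(4) + 1 ≈ 0.3464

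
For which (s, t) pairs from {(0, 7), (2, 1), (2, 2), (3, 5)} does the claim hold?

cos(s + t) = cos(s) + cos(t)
Testing each pair:
(0, 7): LHS = cos(7) ≈ 0.7539, RHS = cos(7) + 1 ≈ 1.754 → fails
(2, 1): LHS = cos(3) ≈ -0.99, RHS = cos(2) + cos(1) ≈ 0.1242 → fails
(2, 2): LHS = cos(4) ≈ -0.6536, RHS = 2·cos(2) ≈ -0.8323 → fails
(3, 5): LHS = cos(8) ≈ -0.1455, RHS = cos(3) + cos(5) ≈ -0.7063 → fails

No pair satisfies the claim.

Answer: None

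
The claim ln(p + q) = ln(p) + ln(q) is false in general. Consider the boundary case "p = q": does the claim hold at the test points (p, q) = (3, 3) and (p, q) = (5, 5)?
No, fails at both test points

At (3, 3): LHS = ln(6) ≈ 1.792 ≠ RHS = 2·ln(3) ≈ 2.197
At (5, 5): LHS = ln(10) ≈ 2.303 ≠ RHS = 2·ln(5) ≈ 3.219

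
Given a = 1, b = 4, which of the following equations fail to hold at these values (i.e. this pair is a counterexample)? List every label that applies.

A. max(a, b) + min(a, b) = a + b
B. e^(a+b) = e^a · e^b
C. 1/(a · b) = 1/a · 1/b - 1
Evaluating each claim at the given values:
A. LHS = 5, RHS = 5 → holds here (LHS = RHS)
B. LHS = e^5 ≈ 148.4, RHS = e^5 ≈ 148.4 → holds here (LHS = RHS)
C. LHS = 1/4, RHS = -3/4 → fails here (LHS ≠ RHS)

Answer: C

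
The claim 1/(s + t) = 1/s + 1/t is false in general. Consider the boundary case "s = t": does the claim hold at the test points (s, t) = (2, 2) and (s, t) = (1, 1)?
No, fails at both test points

At (2, 2): LHS = 1/4 ≠ RHS = 1
At (1, 1): LHS = 1/2 ≠ RHS = 2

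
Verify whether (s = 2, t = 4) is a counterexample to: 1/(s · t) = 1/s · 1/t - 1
Yes

Substituting s = 2, t = 4:
LHS = 1/(2 · 4) = 1/8
RHS = 1/2 · 1/4 - 1 = -7/8

Since LHS ≠ RHS, this pair disproves the claim.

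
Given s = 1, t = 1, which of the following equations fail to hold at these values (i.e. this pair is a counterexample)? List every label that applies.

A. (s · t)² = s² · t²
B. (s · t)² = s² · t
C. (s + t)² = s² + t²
Evaluating each claim at the given values:
A. LHS = 1, RHS = 1 → holds here (LHS = RHS)
B. LHS = 1, RHS = 1 → holds here (LHS = RHS)
C. LHS = 4, RHS = 2 → fails here (LHS ≠ RHS)

Answer: C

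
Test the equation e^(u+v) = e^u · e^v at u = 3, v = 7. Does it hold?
Holds

Substituting u = 3, v = 7:

LHS = e^(3+7) = e^10 ≈ 22026.5
RHS = e^3 · e^7 = e^10 ≈ 22026.5

LHS = RHS, so the equation holds at this point.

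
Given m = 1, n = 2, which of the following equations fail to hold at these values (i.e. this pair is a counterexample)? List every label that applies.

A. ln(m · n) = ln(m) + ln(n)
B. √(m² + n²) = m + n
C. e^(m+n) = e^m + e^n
B, C

Evaluating each claim at the given values:
A. LHS = ln(2) ≈ 0.6931, RHS = ln(2) ≈ 0.6931 → holds here (LHS = RHS)
B. LHS = √(5) ≈ 2.236, RHS = 3 → fails here (LHS ≠ RHS)
C. LHS = e^3 ≈ 20.09, RHS = e + e^2 ≈ 10.11 → fails here (LHS ≠ RHS)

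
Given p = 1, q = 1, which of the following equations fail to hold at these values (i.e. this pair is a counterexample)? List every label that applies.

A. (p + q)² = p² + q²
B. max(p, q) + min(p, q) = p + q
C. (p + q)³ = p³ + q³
Evaluating each claim at the given values:
A. LHS = 4, RHS = 2 → fails here (LHS ≠ RHS)
B. LHS = 2, RHS = 2 → holds here (LHS = RHS)
C. LHS = 8, RHS = 2 → fails here (LHS ≠ RHS)

Answer: A, C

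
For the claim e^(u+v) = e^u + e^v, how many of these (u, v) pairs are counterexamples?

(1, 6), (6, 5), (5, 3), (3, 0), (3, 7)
Testing each pair:
(1, 6): LHS = e^7 ≈ 1097, RHS = e + e^6 ≈ 406.1 → counterexample
(6, 5): LHS = e^11 ≈ 59874.1, RHS = e^5 + e^6 ≈ 551.8 → counterexample
(5, 3): LHS = e^8 ≈ 2981, RHS = e^3 + e^5 ≈ 168.5 → counterexample
(3, 0): LHS = e^3 ≈ 20.09, RHS = 1 + e^3 ≈ 21.09 → counterexample
(3, 7): LHS = e^10 ≈ 22026.5, RHS = e^3 + e^7 ≈ 1117 → counterexample

That makes 5 counterexamples.

Answer: 5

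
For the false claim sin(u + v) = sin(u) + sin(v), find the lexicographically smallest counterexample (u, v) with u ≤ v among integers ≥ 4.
Substituting (4, 4) into the claim:
LHS = sin(4 + 4) = sin(8) ≈ 0.9894
RHS = sin(4) + sin(4) = 2·sin(4) ≈ -1.514

Since LHS ≠ RHS, this pair disproves the claim, and no lexicographically smaller pair (u ≤ v, integers ≥ 4) does.

For instance (8, 8) is also a counterexample (LHS = sin(16) ≈ -0.2879, RHS = 2·sin(8) ≈ 1.979), but it's lexicographically larger.

Answer: (u, v) = (4, 4)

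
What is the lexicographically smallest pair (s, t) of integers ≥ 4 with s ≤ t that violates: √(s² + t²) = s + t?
Substituting (4, 4) into the claim:
LHS = √(4² + 4²) = 4·√(2) ≈ 5.657
RHS = 4 + 4 = 8

Since LHS ≠ RHS, this pair disproves the claim, and no lexicographically smaller pair (s ≤ t, integers ≥ 4) does.

For instance (7, 11) is also a counterexample (LHS = √(170) ≈ 13.04, RHS = 18), but it's lexicographically larger.

Answer: (s, t) = (4, 4)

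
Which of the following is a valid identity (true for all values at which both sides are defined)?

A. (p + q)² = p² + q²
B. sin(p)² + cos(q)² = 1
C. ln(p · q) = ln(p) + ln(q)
C

A: fails at (2, 2) — LHS = 16, RHS = 8.
B: fails at (1, 5) — LHS = cos(5)² + sin(1)² ≈ 0.7885, RHS = 1.
C: holds — e.g. at (2, 4), both sides equal ln(8) ≈ 2.079.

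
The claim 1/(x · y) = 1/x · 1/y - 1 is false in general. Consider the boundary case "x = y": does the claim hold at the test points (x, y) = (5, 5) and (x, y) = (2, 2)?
At (5, 5): LHS = 1/25 ≠ RHS = -24/25
At (2, 2): LHS = 1/4 ≠ RHS = -3/4

Answer: No, fails at both test points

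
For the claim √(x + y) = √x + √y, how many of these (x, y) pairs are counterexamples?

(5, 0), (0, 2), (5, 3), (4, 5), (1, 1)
Testing each pair:
(5, 0): LHS = √(5) ≈ 2.236, RHS = √(5) ≈ 2.236 → satisfies claim
(0, 2): LHS = √(2) ≈ 1.414, RHS = √(2) ≈ 1.414 → satisfies claim
(5, 3): LHS = 2·√(2) ≈ 2.828, RHS = √(3) + √(5) ≈ 3.968 → counterexample
(4, 5): LHS = 3, RHS = 2 + √(5) ≈ 4.236 → counterexample
(1, 1): LHS = √(2) ≈ 1.414, RHS = 2 → counterexample

That makes 3 counterexamples.

Answer: 3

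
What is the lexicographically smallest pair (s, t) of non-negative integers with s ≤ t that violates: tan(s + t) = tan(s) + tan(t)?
Substituting (1, 1) into the claim:
LHS = tan(1 + 1) = tan(2) ≈ -2.185
RHS = tan(1) + tan(1) = 2·tan(1) ≈ 3.115

Since LHS ≠ RHS, this pair disproves the claim, and no lexicographically smaller pair (s ≤ t, non-negative integers) does.

For instance (5, 5) is also a counterexample (LHS = tan(10) ≈ 0.6484, RHS = 2·tan(5) ≈ -6.761), but it's lexicographically larger.

Answer: (s, t) = (1, 1)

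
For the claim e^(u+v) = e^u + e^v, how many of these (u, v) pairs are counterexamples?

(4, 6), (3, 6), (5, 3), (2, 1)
Testing each pair:
(4, 6): LHS = e^10 ≈ 22026.5, RHS = e^4 + e^6 ≈ 458 → counterexample
(3, 6): LHS = e^9 ≈ 8103, RHS = e^3 + e^6 ≈ 423.5 → counterexample
(5, 3): LHS = e^8 ≈ 2981, RHS = e^3 + e^5 ≈ 168.5 → counterexample
(2, 1): LHS = e^3 ≈ 20.09, RHS = e + e^2 ≈ 10.11 → counterexample

That makes 4 counterexamples.

Answer: 4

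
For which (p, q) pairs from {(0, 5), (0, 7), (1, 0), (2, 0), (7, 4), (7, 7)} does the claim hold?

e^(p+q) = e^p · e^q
All pairs

Testing each pair:
(0, 5): LHS = e^5 ≈ 148.4, RHS = e^5 ≈ 148.4 → holds
(0, 7): LHS = e^7 ≈ 1097, RHS = e^7 ≈ 1097 → holds
(1, 0): LHS = e ≈ 2.718, RHS = e ≈ 2.718 → holds
(2, 0): LHS = e^2 ≈ 7.389, RHS = e^2 ≈ 7.389 → holds
(7, 4): LHS = e^11 ≈ 59874.1, RHS = e^11 ≈ 59874.1 → holds
(7, 7): LHS = e^14 ≈ 1202604.3, RHS = e^14 ≈ 1202604.3 → holds

Every pair satisfies the claim.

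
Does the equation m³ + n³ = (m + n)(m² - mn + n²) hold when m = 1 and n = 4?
Holds

Substituting m = 1, n = 4:

LHS = 1³ + 4³ = 65
RHS = (1 + 4)(1² - 1·4 + 4²) = 65

LHS = RHS, so the equation holds at this point.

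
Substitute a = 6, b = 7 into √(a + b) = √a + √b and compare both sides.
LHS = √(6 + 7) = √(13) ≈ 3.606
RHS = √6 + √7 = √(6) + √(7) ≈ 5.095

LHS ≠ RHS (they differ by about 1.49), so the equation does not hold here.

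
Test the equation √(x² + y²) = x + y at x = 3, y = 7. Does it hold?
Fails

Substituting x = 3, y = 7:

LHS = √(3² + 7²) = √(58) ≈ 7.616
RHS = 3 + 7 = 10

LHS ≠ RHS, so the equation does not hold at this point.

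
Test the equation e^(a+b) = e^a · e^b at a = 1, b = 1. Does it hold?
Holds

Substituting a = 1, b = 1:

LHS = e^(1+1) = e^2 ≈ 7.389
RHS = e^1 · e^1 = e^2 ≈ 7.389

LHS = RHS, so the equation holds at this point.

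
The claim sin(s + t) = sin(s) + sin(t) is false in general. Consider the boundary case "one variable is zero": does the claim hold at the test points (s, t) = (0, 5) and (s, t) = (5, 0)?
At (0, 5): LHS = sin(5) ≈ -0.9589, RHS = sin(5) ≈ -0.9589 → equal
At (5, 0): LHS = sin(5) ≈ -0.9589, RHS = sin(5) ≈ -0.9589 → equal

So the claim does hold at both of these boundary points, even though it is not an identity.

Answer: Yes, holds at both test points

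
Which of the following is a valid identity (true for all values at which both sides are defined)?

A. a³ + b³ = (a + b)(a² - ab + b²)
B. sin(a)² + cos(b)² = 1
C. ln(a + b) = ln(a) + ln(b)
A

A: holds — e.g. at (3, 7), both sides equal 370.
B: fails at (1, 4) — LHS = cos(4)² + sin(1)² ≈ 1.135, RHS = 1.
C: fails at (4, 5) — LHS = ln(9) ≈ 2.197, RHS = ln(4) + ln(5) ≈ 2.996.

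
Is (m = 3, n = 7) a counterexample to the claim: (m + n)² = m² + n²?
Yes

Substituting m = 3, n = 7:
LHS = (3 + 7)² = 100
RHS = 3² + 7² = 58

Since LHS ≠ RHS, this pair disproves the claim.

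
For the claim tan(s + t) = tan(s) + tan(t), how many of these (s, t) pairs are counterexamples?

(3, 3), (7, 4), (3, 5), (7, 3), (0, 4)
Testing each pair:
(3, 3): LHS = tan(6) ≈ -0.291, RHS = 2·tan(3) ≈ -0.2851 → counterexample
(7, 4): LHS = tan(11) ≈ -226, RHS = tan(7) + tan(4) ≈ 2.029 → counterexample
(3, 5): LHS = tan(8) ≈ -6.8, RHS = tan(5) + tan(3) ≈ -3.523 → counterexample
(7, 3): LHS = tan(10) ≈ 0.6484, RHS = tan(3) + tan(7) ≈ 0.7289 → counterexample
(0, 4): LHS = tan(4) ≈ 1.158, RHS = tan(4) ≈ 1.158 → satisfies claim

That makes 4 counterexamples.

Answer: 4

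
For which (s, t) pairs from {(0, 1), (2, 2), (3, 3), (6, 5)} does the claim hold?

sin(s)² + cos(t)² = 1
Testing each pair:
(0, 1): LHS = cos(1)² ≈ 0.2919, RHS = 1 → fails
(2, 2): LHS = cos(2)² + sin(2)² = 1, RHS = 1 → holds
(3, 3): LHS = sin(3)² + cos(3)² = 1, RHS = 1 → holds
(6, 5): LHS = sin(6)² + cos(5)² ≈ 0.1585, RHS = 1 → fails

2 of 4 pairs satisfy the claim.

Answer: (2, 2), (3, 3)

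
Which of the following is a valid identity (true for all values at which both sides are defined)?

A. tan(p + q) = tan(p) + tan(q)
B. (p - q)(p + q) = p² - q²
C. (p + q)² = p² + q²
A: fails at (3, 7) — LHS = tan(10) ≈ 0.6484, RHS = tan(3) + tan(7) ≈ 0.7289.
B: holds — e.g. at (2, 4), both sides equal -12.
C: fails at (4, 5) — LHS = 81, RHS = 41.

Answer: B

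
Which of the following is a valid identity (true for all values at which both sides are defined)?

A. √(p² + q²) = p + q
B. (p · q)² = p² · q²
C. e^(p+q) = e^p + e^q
B

A: fails at (2, 4) — LHS = 2·√(5) ≈ 4.472, RHS = 6.
B: holds — e.g. at (1, 5), both sides equal 25.
C: fails at (2, 5) — LHS = e^7 ≈ 1097, RHS = e^2 + e^5 ≈ 155.8.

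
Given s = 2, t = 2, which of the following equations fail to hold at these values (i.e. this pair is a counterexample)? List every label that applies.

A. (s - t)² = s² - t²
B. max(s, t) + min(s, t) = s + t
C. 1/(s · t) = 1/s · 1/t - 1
C

Evaluating each claim at the given values:
A. LHS = 0, RHS = 0 → holds here (LHS = RHS)
B. LHS = 4, RHS = 4 → holds here (LHS = RHS)
C. LHS = 1/4, RHS = -3/4 → fails here (LHS ≠ RHS)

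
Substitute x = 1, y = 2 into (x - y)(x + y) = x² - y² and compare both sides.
LHS = (1 - 2)(1 + 2) = -3
RHS = 1² - 2² = -3

LHS = RHS: the two sides agree.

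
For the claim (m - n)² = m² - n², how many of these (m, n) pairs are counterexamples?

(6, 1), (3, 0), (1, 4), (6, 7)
Testing each pair:
(6, 1): LHS = 25, RHS = 35 → counterexample
(3, 0): LHS = 9, RHS = 9 → satisfies claim
(1, 4): LHS = 9, RHS = -15 → counterexample
(6, 7): LHS = 1, RHS = -13 → counterexample

That makes 3 counterexamples.

Answer: 3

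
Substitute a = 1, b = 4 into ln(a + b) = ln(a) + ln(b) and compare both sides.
LHS = ln(1 + 4) = ln(5) ≈ 1.609
RHS = ln(1) + ln(4) = ln(4) ≈ 1.386

LHS ≠ RHS (they differ by about 0.2231), so the equation does not hold here.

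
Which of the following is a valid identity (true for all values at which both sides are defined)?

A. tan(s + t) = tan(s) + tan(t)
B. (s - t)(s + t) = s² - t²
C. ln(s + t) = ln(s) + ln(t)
A: fails at (1, 1) — LHS = tan(2) ≈ -2.185, RHS = 2·tan(1) ≈ 3.115.
B: holds — e.g. at (4, 4), both sides equal 0.
C: fails at (3, 7) — LHS = ln(10) ≈ 2.303, RHS = ln(3) + ln(7) ≈ 3.045.

Answer: B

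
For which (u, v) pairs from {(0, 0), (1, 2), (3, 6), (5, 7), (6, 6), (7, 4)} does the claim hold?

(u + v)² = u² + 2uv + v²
Testing each pair:
(0, 0): LHS = 0, RHS = 0 → holds
(1, 2): LHS = 9, RHS = 9 → holds
(3, 6): LHS = 81, RHS = 81 → holds
(5, 7): LHS = 144, RHS = 144 → holds
(6, 6): LHS = 144, RHS = 144 → holds
(7, 4): LHS = 121, RHS = 121 → holds

Every pair satisfies the claim.

Answer: All pairs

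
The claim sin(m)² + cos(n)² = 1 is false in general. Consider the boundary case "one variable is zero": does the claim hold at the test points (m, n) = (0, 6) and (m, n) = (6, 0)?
No, fails at both test points

At (0, 6): LHS = cos(6)² ≈ 0.9219 ≠ RHS = 1
At (6, 0): LHS = sin(6)² + 1 ≈ 1.078 ≠ RHS = 1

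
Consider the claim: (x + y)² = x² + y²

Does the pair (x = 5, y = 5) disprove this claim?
Yes

Substituting x = 5, y = 5:
LHS = (5 + 5)² = 100
RHS = 5² + 5² = 50

Since LHS ≠ RHS, this pair disproves the claim.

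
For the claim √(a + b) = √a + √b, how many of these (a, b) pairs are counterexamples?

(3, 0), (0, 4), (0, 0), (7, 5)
1

Testing each pair:
(3, 0): LHS = √(3) ≈ 1.732, RHS = √(3) ≈ 1.732 → satisfies claim
(0, 4): LHS = 2, RHS = 2 → satisfies claim
(0, 0): LHS = 0, RHS = 0 → satisfies claim
(7, 5): LHS = 2·√(3) ≈ 3.464, RHS = √(5) + √(7) ≈ 4.882 → counterexample

That makes 1 counterexample.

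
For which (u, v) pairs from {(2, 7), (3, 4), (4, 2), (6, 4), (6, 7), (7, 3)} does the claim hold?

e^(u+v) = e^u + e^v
None

Testing each pair:
(2, 7): LHS = e^9 ≈ 8103, RHS = e^2 + e^7 ≈ 1104 → fails
(3, 4): LHS = e^7 ≈ 1097, RHS = e^3 + e^4 ≈ 74.68 → fails
(4, 2): LHS = e^6 ≈ 403.4, RHS = e^2 + e^4 ≈ 61.99 → fails
(6, 4): LHS = e^10 ≈ 22026.5, RHS = e^4 + e^6 ≈ 458 → fails
(6, 7): LHS = e^13 ≈ 442413.4, RHS = e^6 + e^7 ≈ 1500 → fails
(7, 3): LHS = e^10 ≈ 22026.5, RHS = e^3 + e^7 ≈ 1117 → fails

No pair satisfies the claim.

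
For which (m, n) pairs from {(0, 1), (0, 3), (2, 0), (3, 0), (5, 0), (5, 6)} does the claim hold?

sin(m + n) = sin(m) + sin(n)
(0, 1), (0, 3), (2, 0), (3, 0), (5, 0)

Testing each pair:
(0, 1): LHS = sin(1) ≈ 0.8415, RHS = sin(1) ≈ 0.8415 → holds
(0, 3): LHS = sin(3) ≈ 0.1411, RHS = sin(3) ≈ 0.1411 → holds
(2, 0): LHS = sin(2) ≈ 0.9093, RHS = sin(2) ≈ 0.9093 → holds
(3, 0): LHS = sin(3) ≈ 0.1411, RHS = sin(3) ≈ 0.1411 → holds
(5, 0): LHS = sin(5) ≈ -0.9589, RHS = sin(5) ≈ -0.9589 → holds
(5, 6): LHS = sin(11) ≈ -1, RHS = sin(5) + sin(6) ≈ -1.238 → fails

5 of 6 pairs satisfy the claim.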